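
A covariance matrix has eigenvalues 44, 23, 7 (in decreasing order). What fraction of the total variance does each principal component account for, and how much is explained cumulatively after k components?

Step 1 — total variance = trace(Sigma) = Σ λ_i = 44 + 23 + 7 = 74.

Step 2 — fraction explained by component i = λ_i / Σ λ:
  PC1: 44/74 = 0.5946
  PC2: 23/74 = 0.3108
  PC3: 7/74 = 0.0946

Step 3 — cumulative fraction after k components = (λ_1 + ... + λ_k) / Σ λ:
  k = 1: 44/74 = 0.5946
  k = 2: (44 + 23)/74 = 67/74 = 0.9054
  k = 3: (44 + 23 + 7)/74 = 74/74 = 1

Summary (fraction, with percent):

explained: PC1 0.5946 (59.46%), PC2 0.3108 (31.08%), PC3 0.0946 (9.46%);  cumulative: 0.5946, 0.9054, 1


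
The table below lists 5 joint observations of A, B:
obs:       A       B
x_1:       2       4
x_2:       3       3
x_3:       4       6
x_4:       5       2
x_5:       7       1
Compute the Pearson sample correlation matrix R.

Step 1 — column means:
  mean(A) = (2 + 3 + 4 + 5 + 7) / 5 = 21/5 = 4.2
  mean(B) = (4 + 3 + 6 + 2 + 1) / 5 = 16/5 = 3.2

Step 2 — sample variances and covariances s[i,j] = (1/(n-1)) · Σ_k (x_{k,i} - mean_i) · (x_{k,j} - mean_j), with n-1 = 4:
  s[A,A] = ((-2.2)·(-2.2) + (-1.2)·(-1.2) + (-0.2)·(-0.2) + (0.8)·(0.8) + (2.8)·(2.8)) / 4 = 14.8/4 = 3.7
  s[A,B] = ((-2.2)·(0.8) + (-1.2)·(-0.2) + (-0.2)·(2.8) + (0.8)·(-1.2) + (2.8)·(-2.2)) / 4 = -9.2/4 = -2.3
  s[B,B] = ((0.8)·(0.8) + (-0.2)·(-0.2) + (2.8)·(2.8) + (-1.2)·(-1.2) + (-2.2)·(-2.2)) / 4 = 14.8/4 = 3.7
  Sample standard deviations s_i = √(s[i,i]):
  s(A) = √(3.7) = 1.9235
  s(B) = √(3.7) = 1.9235

Step 3 — r_{ij} = s_{ij} / (s_i · s_j):
  r[A,A] = 1 (diagonal).
  r[A,B] = -2.3 / (1.9235 · 1.9235) = -2.3 / 3.7 = -0.6216
  r[B,B] = 1 (diagonal).

R is symmetric with unit diagonal. Assembling:

R = [[1, -0.6216],
 [-0.6216, 1]]


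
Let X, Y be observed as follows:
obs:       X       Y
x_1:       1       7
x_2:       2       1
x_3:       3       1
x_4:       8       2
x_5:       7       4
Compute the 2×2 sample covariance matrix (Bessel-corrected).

Step 1 — column means:
  mean(X) = (1 + 2 + 3 + 8 + 7) / 5 = 21/5 = 4.2
  mean(Y) = (7 + 1 + 1 + 2 + 4) / 5 = 15/5 = 3

Step 2 — sample covariance S[i,j] = (1/(n-1)) · Σ_k (x_{k,i} - mean_i) · (x_{k,j} - mean_j), with n-1 = 4.
  S[X,X] = ((-3.2)·(-3.2) + (-2.2)·(-2.2) + (-1.2)·(-1.2) + (3.8)·(3.8) + (2.8)·(2.8)) / 4 = 38.8/4 = 9.7
  S[X,Y] = ((-3.2)·(4) + (-2.2)·(-2) + (-1.2)·(-2) + (3.8)·(-1) + (2.8)·(1)) / 4 = -7/4 = -1.75
  S[Y,Y] = ((4)·(4) + (-2)·(-2) + (-2)·(-2) + (-1)·(-1) + (1)·(1)) / 4 = 26/4 = 6.5

S is symmetric (S[j,i] = S[i,j]). Assembling:

S = [[9.7, -1.75],
 [-1.75, 6.5]]


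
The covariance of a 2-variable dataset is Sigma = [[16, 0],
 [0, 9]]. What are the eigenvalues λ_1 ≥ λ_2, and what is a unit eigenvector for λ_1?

Step 1 — characteristic polynomial of 2×2 Sigma:
  det(Sigma - λI) = λ² - trace · λ + det = 0.
  trace = 16 + 9 = 25, det = 16·9 - (0)² = 144.
Step 2 — discriminant:
  Δ = trace² - 4·det = 625 - 576 = 49.
Step 3 — eigenvalues:
  λ = (trace ± √Δ)/2 = (25 ± 7)/2,
  λ_1 = 16,  λ_2 = 9.

Step 4 — unit eigenvector for λ_1: Sigma is diagonal, so its eigenvectors are the coordinate axes. λ_1 = 16 is the diagonal entry on the first coordinate axis, hence
  v_1 = (1, 0) (||v_1|| = 1).

λ_1 = 16,  λ_2 = 9;  v_1 ≈ (1, 0)


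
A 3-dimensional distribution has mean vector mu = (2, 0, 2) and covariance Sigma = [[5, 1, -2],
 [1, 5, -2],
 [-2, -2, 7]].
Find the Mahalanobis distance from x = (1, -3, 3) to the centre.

Step 1 — centre the observation: (x - mu) = (-1, -3, 1).

Step 2 — invert Sigma (cofactor / det for 3×3, or solve directly):
  Sigma^{-1} = [[0.2279, -0.0221, 0.0588],
 [-0.0221, 0.2279, 0.0588],
 [0.0588, 0.0588, 0.1765]].

Step 3 — form the quadratic (x - mu)^T · Sigma^{-1} · (x - mu):
  Sigma^{-1} · (x - mu) = (-0.1029, -0.6029, -0.0588).
  (x - mu)^T · [Sigma^{-1} · (x - mu)] = (-1)·(-0.1029) + (-3)·(-0.6029) + (1)·(-0.0588) = 1.8529.

Step 4 — take square root: d = √(1.8529) ≈ 1.3612.

d(x, mu) = √(1.8529) ≈ 1.3612


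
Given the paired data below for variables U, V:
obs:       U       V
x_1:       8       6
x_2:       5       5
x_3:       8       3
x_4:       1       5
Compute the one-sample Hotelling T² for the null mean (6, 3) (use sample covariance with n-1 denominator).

Step 1 — sample mean vector:
  mean(U) = (8 + 5 + 8 + 1) / 4 = 22/4 = 5.5
  mean(V) = (6 + 5 + 3 + 5) / 4 = 19/4 = 4.75
  x̄ = (5.5, 4.75),  deviation x̄ - mu_0 = (5.5, 4.75) - (6, 3) = (-0.5, 1.75).

Step 2 — sample covariance matrix, S[i,j] = (1/(n-1)) · Σ_k (x_{k,i} - mean_i) · (x_{k,j} - mean_j), divisor n-1 = 3:
  S[U,U] = ((2.5)·(2.5) + (-0.5)·(-0.5) + (2.5)·(2.5) + (-4.5)·(-4.5)) / 3 = 33/3 = 11
  S[U,V] = ((2.5)·(1.25) + (-0.5)·(0.25) + (2.5)·(-1.75) + (-4.5)·(0.25)) / 3 = -2.5/3 = -0.8333
  S[V,V] = ((1.25)·(1.25) + (0.25)·(0.25) + (-1.75)·(-1.75) + (0.25)·(0.25)) / 3 = 4.75/3 = 1.5833
  S = [[11, -0.8333],
 [-0.8333, 1.5833]].

Step 3 — invert S. det(S) = 11·1.5833 - (-0.8333)² = 16.7222.
  S^{-1} = (1/det) · [[d, -b], [-b, a]] = [[0.0947, 0.0498],
 [0.0498, 0.6578]].

Step 4 — quadratic form (x̄ - mu_0)^T · S^{-1} · (x̄ - mu_0):
  S^{-1} · (x̄ - mu_0) = (0.0399, 1.1262),
  (x̄ - mu_0)^T · [...] = (-0.5)·(0.0399) + (1.75)·(1.1262) = 1.951.

Step 5 — scale by n: T² = 4 · 1.951 = 7.804.

T² ≈ 7.804


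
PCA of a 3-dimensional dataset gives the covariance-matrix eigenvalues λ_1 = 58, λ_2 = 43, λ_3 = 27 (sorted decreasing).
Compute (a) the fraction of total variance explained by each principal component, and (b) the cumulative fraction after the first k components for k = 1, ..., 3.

Step 1 — total variance = trace(Sigma) = Σ λ_i = 58 + 43 + 27 = 128.

Step 2 — fraction explained by component i = λ_i / Σ λ:
  PC1: 58/128 = 0.4531
  PC2: 43/128 = 0.3359
  PC3: 27/128 = 0.2109

Step 3 — cumulative fraction after k components = (λ_1 + ... + λ_k) / Σ λ:
  k = 1: 58/128 = 0.4531
  k = 2: (58 + 43)/128 = 101/128 = 0.7891
  k = 3: (58 + 43 + 27)/128 = 128/128 = 1

Summary (fraction, with percent):

explained: PC1 0.4531 (45.31%), PC2 0.3359 (33.59%), PC3 0.2109 (21.09%);  cumulative: 0.4531, 0.7891, 1


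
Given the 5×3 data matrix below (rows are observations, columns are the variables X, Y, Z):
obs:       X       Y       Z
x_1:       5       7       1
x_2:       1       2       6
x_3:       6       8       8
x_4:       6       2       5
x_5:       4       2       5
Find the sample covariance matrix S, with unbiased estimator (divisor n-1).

Step 1 — column means:
  mean(X) = (5 + 1 + 6 + 6 + 4) / 5 = 22/5 = 4.4
  mean(Y) = (7 + 2 + 8 + 2 + 2) / 5 = 21/5 = 4.2
  mean(Z) = (1 + 6 + 8 + 5 + 5) / 5 = 25/5 = 5

Step 2 — sample covariance S[i,j] = (1/(n-1)) · Σ_k (x_{k,i} - mean_i) · (x_{k,j} - mean_j), with n-1 = 4.
  S[X,X] = ((0.6)·(0.6) + (-3.4)·(-3.4) + (1.6)·(1.6) + (1.6)·(1.6) + (-0.4)·(-0.4)) / 4 = 17.2/4 = 4.3
  S[X,Y] = ((0.6)·(2.8) + (-3.4)·(-2.2) + (1.6)·(3.8) + (1.6)·(-2.2) + (-0.4)·(-2.2)) / 4 = 12.6/4 = 3.15
  S[X,Z] = ((0.6)·(-4) + (-3.4)·(1) + (1.6)·(3) + (1.6)·(0) + (-0.4)·(0)) / 4 = -1/4 = -0.25
  S[Y,Y] = ((2.8)·(2.8) + (-2.2)·(-2.2) + (3.8)·(3.8) + (-2.2)·(-2.2) + (-2.2)·(-2.2)) / 4 = 36.8/4 = 9.2
  S[Y,Z] = ((2.8)·(-4) + (-2.2)·(1) + (3.8)·(3) + (-2.2)·(0) + (-2.2)·(0)) / 4 = -2/4 = -0.5
  S[Z,Z] = ((-4)·(-4) + (1)·(1) + (3)·(3) + (0)·(0) + (0)·(0)) / 4 = 26/4 = 6.5

S is symmetric (S[j,i] = S[i,j]). Assembling:

S = [[4.3, 3.15, -0.25],
 [3.15, 9.2, -0.5],
 [-0.25, -0.5, 6.5]]


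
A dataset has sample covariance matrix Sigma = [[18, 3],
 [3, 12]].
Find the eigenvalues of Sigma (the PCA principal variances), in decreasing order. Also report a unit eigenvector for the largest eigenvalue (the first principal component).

Step 1 — characteristic polynomial of 2×2 Sigma:
  det(Sigma - λI) = λ² - trace · λ + det = 0.
  trace = 18 + 12 = 30, det = 18·12 - (3)² = 207.
Step 2 — discriminant:
  Δ = trace² - 4·det = 900 - 828 = 72.
Step 3 — eigenvalues:
  λ = (trace ± √Δ)/2 = (30 ± 8.4853)/2,
  λ_1 = 19.2426,  λ_2 = 10.7574.

Step 4 — unit eigenvector for λ_1: solve (Sigma - λ_1 I)v = 0. First row:
  (18 - 19.2426)·v_x + (3)·v_y = 0, i.e. (-1.2426)·v_x + (3)·v_y = 0,
  so v ∝ (b, λ_1 - a) = (3, 1.2426) = u.
  ||u|| = √((3)² + (1.2426)²) = √(10.5442) ≈ 3.2472,
  v_1 = u/||u|| ≈ (0.9239, 0.3827) (||v_1|| = 1).

λ_1 = 19.2426,  λ_2 = 10.7574;  v_1 ≈ (0.9239, 0.3827)


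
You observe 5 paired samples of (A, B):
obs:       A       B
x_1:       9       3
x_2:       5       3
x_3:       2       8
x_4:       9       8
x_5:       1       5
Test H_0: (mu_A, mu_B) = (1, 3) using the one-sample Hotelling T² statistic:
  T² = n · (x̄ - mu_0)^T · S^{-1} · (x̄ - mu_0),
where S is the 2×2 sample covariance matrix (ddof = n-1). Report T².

Step 1 — sample mean vector:
  mean(A) = (9 + 5 + 2 + 9 + 1) / 5 = 26/5 = 5.2
  mean(B) = (3 + 3 + 8 + 8 + 5) / 5 = 27/5 = 5.4
  x̄ = (5.2, 5.4),  deviation x̄ - mu_0 = (5.2, 5.4) - (1, 3) = (4.2, 2.4).

Step 2 — sample covariance matrix, S[i,j] = (1/(n-1)) · Σ_k (x_{k,i} - mean_i) · (x_{k,j} - mean_j), divisor n-1 = 4:
  S[A,A] = ((3.8)·(3.8) + (-0.2)·(-0.2) + (-3.2)·(-3.2) + (3.8)·(3.8) + (-4.2)·(-4.2)) / 4 = 56.8/4 = 14.2
  S[A,B] = ((3.8)·(-2.4) + (-0.2)·(-2.4) + (-3.2)·(2.6) + (3.8)·(2.6) + (-4.2)·(-0.4)) / 4 = -5.4/4 = -1.35
  S[B,B] = ((-2.4)·(-2.4) + (-2.4)·(-2.4) + (2.6)·(2.6) + (2.6)·(2.6) + (-0.4)·(-0.4)) / 4 = 25.2/4 = 6.3
  S = [[14.2, -1.35],
 [-1.35, 6.3]].

Step 3 — invert S. det(S) = 14.2·6.3 - (-1.35)² = 87.6375.
  S^{-1} = (1/det) · [[d, -b], [-b, a]] = [[0.0719, 0.0154],
 [0.0154, 0.162]].

Step 4 — quadratic form (x̄ - mu_0)^T · S^{-1} · (x̄ - mu_0):
  S^{-1} · (x̄ - mu_0) = (0.3389, 0.4536),
  (x̄ - mu_0)^T · [...] = (4.2)·(0.3389) + (2.4)·(0.4536) = 2.5119.

Step 5 — scale by n: T² = 5 · 2.5119 = 12.5597.

T² ≈ 12.5597


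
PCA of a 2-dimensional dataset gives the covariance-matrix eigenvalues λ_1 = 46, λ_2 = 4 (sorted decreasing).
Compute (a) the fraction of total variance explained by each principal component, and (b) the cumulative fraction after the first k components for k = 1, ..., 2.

Step 1 — total variance = trace(Sigma) = Σ λ_i = 46 + 4 = 50.

Step 2 — fraction explained by component i = λ_i / Σ λ:
  PC1: 46/50 = 0.92
  PC2: 4/50 = 0.08

Step 3 — cumulative fraction after k components = (λ_1 + ... + λ_k) / Σ λ:
  k = 1: 46/50 = 0.92
  k = 2: (46 + 4)/50 = 50/50 = 1

Summary (fraction, with percent):

explained: PC1 0.92 (92%), PC2 0.08 (8%);  cumulative: 0.92, 1


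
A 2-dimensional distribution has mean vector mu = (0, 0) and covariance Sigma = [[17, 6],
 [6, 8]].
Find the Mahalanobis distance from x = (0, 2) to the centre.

Step 1 — centre the observation: (x - mu) = (0, 2).

Step 2 — invert Sigma. det(Sigma) = 17·8 - (6)² = 100.
  Sigma^{-1} = (1/det) · [[d, -b], [-b, a]] = [[0.08, -0.06],
 [-0.06, 0.17]].

Step 3 — form the quadratic (x - mu)^T · Sigma^{-1} · (x - mu):
  Sigma^{-1} · (x - mu) = (-0.12, 0.34).
  (x - mu)^T · [Sigma^{-1} · (x - mu)] = (0)·(-0.12) + (2)·(0.34) = 0.68.

Step 4 — take square root: d = √(0.68) ≈ 0.8246.

d(x, mu) = √(0.68) ≈ 0.8246


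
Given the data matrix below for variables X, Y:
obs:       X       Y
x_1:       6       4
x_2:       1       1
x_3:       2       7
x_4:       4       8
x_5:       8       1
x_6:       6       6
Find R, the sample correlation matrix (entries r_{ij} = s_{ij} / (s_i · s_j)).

Step 1 — column means:
  mean(X) = (6 + 1 + 2 + 4 + 8 + 6) / 6 = 27/6 = 4.5
  mean(Y) = (4 + 1 + 7 + 8 + 1 + 6) / 6 = 27/6 = 4.5

Step 2 — sample variances and covariances s[i,j] = (1/(n-1)) · Σ_k (x_{k,i} - mean_i) · (x_{k,j} - mean_j), with n-1 = 5:
  s[X,X] = ((1.5)·(1.5) + (-3.5)·(-3.5) + (-2.5)·(-2.5) + (-0.5)·(-0.5) + (3.5)·(3.5) + (1.5)·(1.5)) / 5 = 35.5/5 = 7.1
  s[X,Y] = ((1.5)·(-0.5) + (-3.5)·(-3.5) + (-2.5)·(2.5) + (-0.5)·(3.5) + (3.5)·(-3.5) + (1.5)·(1.5)) / 5 = -6.5/5 = -1.3
  s[Y,Y] = ((-0.5)·(-0.5) + (-3.5)·(-3.5) + (2.5)·(2.5) + (3.5)·(3.5) + (-3.5)·(-3.5) + (1.5)·(1.5)) / 5 = 45.5/5 = 9.1
  Sample standard deviations s_i = √(s[i,i]):
  s(X) = √(7.1) = 2.6646
  s(Y) = √(9.1) = 3.0166

Step 3 — r_{ij} = s_{ij} / (s_i · s_j):
  r[X,X] = 1 (diagonal).
  r[X,Y] = -1.3 / (2.6646 · 3.0166) = -1.3 / 8.038 = -0.1617
  r[Y,Y] = 1 (diagonal).

R is symmetric with unit diagonal. Assembling:

R = [[1, -0.1617],
 [-0.1617, 1]]


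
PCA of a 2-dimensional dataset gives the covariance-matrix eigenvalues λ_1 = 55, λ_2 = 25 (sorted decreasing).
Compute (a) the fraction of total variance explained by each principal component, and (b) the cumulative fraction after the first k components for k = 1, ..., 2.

Step 1 — total variance = trace(Sigma) = Σ λ_i = 55 + 25 = 80.

Step 2 — fraction explained by component i = λ_i / Σ λ:
  PC1: 55/80 = 0.6875
  PC2: 25/80 = 0.3125

Step 3 — cumulative fraction after k components = (λ_1 + ... + λ_k) / Σ λ:
  k = 1: 55/80 = 0.6875
  k = 2: (55 + 25)/80 = 80/80 = 1

Summary (fraction, with percent):

explained: PC1 0.6875 (68.75%), PC2 0.3125 (31.25%);  cumulative: 0.6875, 1


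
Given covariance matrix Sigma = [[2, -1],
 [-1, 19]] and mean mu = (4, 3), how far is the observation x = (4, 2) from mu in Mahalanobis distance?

Step 1 — centre the observation: (x - mu) = (0, -1).

Step 2 — invert Sigma. det(Sigma) = 2·19 - (-1)² = 37.
  Sigma^{-1} = (1/det) · [[d, -b], [-b, a]] = [[0.5135, 0.027],
 [0.027, 0.0541]].

Step 3 — form the quadratic (x - mu)^T · Sigma^{-1} · (x - mu):
  Sigma^{-1} · (x - mu) = (-0.027, -0.0541).
  (x - mu)^T · [Sigma^{-1} · (x - mu)] = (0)·(-0.027) + (-1)·(-0.0541) = 0.0541.

Step 4 — take square root: d = √(0.0541) ≈ 0.2325.

d(x, mu) = √(0.0541) ≈ 0.2325


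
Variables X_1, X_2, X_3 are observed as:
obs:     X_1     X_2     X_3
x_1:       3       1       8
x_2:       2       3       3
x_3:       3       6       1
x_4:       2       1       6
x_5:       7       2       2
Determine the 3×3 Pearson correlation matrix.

Step 1 — column means:
  mean(X_1) = (3 + 2 + 3 + 2 + 7) / 5 = 17/5 = 3.4
  mean(X_2) = (1 + 3 + 6 + 1 + 2) / 5 = 13/5 = 2.6
  mean(X_3) = (8 + 3 + 1 + 6 + 2) / 5 = 20/5 = 4

Step 2 — sample variances and covariances s[i,j] = (1/(n-1)) · Σ_k (x_{k,i} - mean_i) · (x_{k,j} - mean_j), with n-1 = 4:
  s[X_1,X_1] = ((-0.4)·(-0.4) + (-1.4)·(-1.4) + (-0.4)·(-0.4) + (-1.4)·(-1.4) + (3.6)·(3.6)) / 4 = 17.2/4 = 4.3
  s[X_1,X_2] = ((-0.4)·(-1.6) + (-1.4)·(0.4) + (-0.4)·(3.4) + (-1.4)·(-1.6) + (3.6)·(-0.6)) / 4 = -1.2/4 = -0.3
  s[X_1,X_3] = ((-0.4)·(4) + (-1.4)·(-1) + (-0.4)·(-3) + (-1.4)·(2) + (3.6)·(-2)) / 4 = -9/4 = -2.25
  s[X_2,X_2] = ((-1.6)·(-1.6) + (0.4)·(0.4) + (3.4)·(3.4) + (-1.6)·(-1.6) + (-0.6)·(-0.6)) / 4 = 17.2/4 = 4.3
  s[X_2,X_3] = ((-1.6)·(4) + (0.4)·(-1) + (3.4)·(-3) + (-1.6)·(2) + (-0.6)·(-2)) / 4 = -19/4 = -4.75
  s[X_3,X_3] = ((4)·(4) + (-1)·(-1) + (-3)·(-3) + (2)·(2) + (-2)·(-2)) / 4 = 34/4 = 8.5
  Sample standard deviations s_i = √(s[i,i]):
  s(X_1) = √(4.3) = 2.0736
  s(X_2) = √(4.3) = 2.0736
  s(X_3) = √(8.5) = 2.9155

Step 3 — r_{ij} = s_{ij} / (s_i · s_j):
  r[X_1,X_1] = 1 (diagonal).
  r[X_1,X_2] = -0.3 / (2.0736 · 2.0736) = -0.3 / 4.3 = -0.0698
  r[X_1,X_3] = -2.25 / (2.0736 · 2.9155) = -2.25 / 6.0457 = -0.3722
  r[X_2,X_2] = 1 (diagonal).
  r[X_2,X_3] = -4.75 / (2.0736 · 2.9155) = -4.75 / 6.0457 = -0.7857
  r[X_3,X_3] = 1 (diagonal).

R is symmetric with unit diagonal. Assembling:

R = [[1, -0.0698, -0.3722],
 [-0.0698, 1, -0.7857],
 [-0.3722, -0.7857, 1]]


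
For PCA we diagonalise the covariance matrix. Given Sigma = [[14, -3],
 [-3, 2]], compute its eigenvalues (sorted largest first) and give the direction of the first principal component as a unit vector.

Step 1 — characteristic polynomial of 2×2 Sigma:
  det(Sigma - λI) = λ² - trace · λ + det = 0.
  trace = 14 + 2 = 16, det = 14·2 - (-3)² = 19.
Step 2 — discriminant:
  Δ = trace² - 4·det = 256 - 76 = 180.
Step 3 — eigenvalues:
  λ = (trace ± √Δ)/2 = (16 ± 13.4164)/2,
  λ_1 = 14.7082,  λ_2 = 1.2918.

Step 4 — unit eigenvector for λ_1: solve (Sigma - λ_1 I)v = 0. First row:
  (14 - 14.7082)·v_x + (-3)·v_y = 0, i.e. (-0.7082)·v_x + (-3)·v_y = 0,
  so v ∝ (b, λ_1 - a) = (-3, 0.7082); multiply by -1 so the first entry is positive: u = (3, -0.7082).
  ||u|| = √((3)² + (-0.7082)²) = √(9.5016) ≈ 3.0825,
  v_1 = u/||u|| ≈ (0.9732, -0.2298) (||v_1|| = 1).

λ_1 = 14.7082,  λ_2 = 1.2918;  v_1 ≈ (0.9732, -0.2298)


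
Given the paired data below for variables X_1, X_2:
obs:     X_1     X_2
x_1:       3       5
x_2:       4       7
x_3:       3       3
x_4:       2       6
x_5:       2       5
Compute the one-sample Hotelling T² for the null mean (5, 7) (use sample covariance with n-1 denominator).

Step 1 — sample mean vector:
  mean(X_1) = (3 + 4 + 3 + 2 + 2) / 5 = 14/5 = 2.8
  mean(X_2) = (5 + 7 + 3 + 6 + 5) / 5 = 26/5 = 5.2
  x̄ = (2.8, 5.2),  deviation x̄ - mu_0 = (2.8, 5.2) - (5, 7) = (-2.2, -1.8).

Step 2 — sample covariance matrix, S[i,j] = (1/(n-1)) · Σ_k (x_{k,i} - mean_i) · (x_{k,j} - mean_j), divisor n-1 = 4:
  S[X_1,X_1] = ((0.2)·(0.2) + (1.2)·(1.2) + (0.2)·(0.2) + (-0.8)·(-0.8) + (-0.8)·(-0.8)) / 4 = 2.8/4 = 0.7
  S[X_1,X_2] = ((0.2)·(-0.2) + (1.2)·(1.8) + (0.2)·(-2.2) + (-0.8)·(0.8) + (-0.8)·(-0.2)) / 4 = 1.2/4 = 0.3
  S[X_2,X_2] = ((-0.2)·(-0.2) + (1.8)·(1.8) + (-2.2)·(-2.2) + (0.8)·(0.8) + (-0.2)·(-0.2)) / 4 = 8.8/4 = 2.2
  S = [[0.7, 0.3],
 [0.3, 2.2]].

Step 3 — invert S. det(S) = 0.7·2.2 - (0.3)² = 1.45.
  S^{-1} = (1/det) · [[d, -b], [-b, a]] = [[1.5172, -0.2069],
 [-0.2069, 0.4828]].

Step 4 — quadratic form (x̄ - mu_0)^T · S^{-1} · (x̄ - mu_0):
  S^{-1} · (x̄ - mu_0) = (-2.9655, -0.4138),
  (x̄ - mu_0)^T · [...] = (-2.2)·(-2.9655) + (-1.8)·(-0.4138) = 7.269.

Step 5 — scale by n: T² = 5 · 7.269 = 36.3448.

T² ≈ 36.3448


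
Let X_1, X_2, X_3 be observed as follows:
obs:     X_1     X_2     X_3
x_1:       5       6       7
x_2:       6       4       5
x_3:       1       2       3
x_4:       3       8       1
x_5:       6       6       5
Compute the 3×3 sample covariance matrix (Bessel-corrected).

Step 1 — column means:
  mean(X_1) = (5 + 6 + 1 + 3 + 6) / 5 = 21/5 = 4.2
  mean(X_2) = (6 + 4 + 2 + 8 + 6) / 5 = 26/5 = 5.2
  mean(X_3) = (7 + 5 + 3 + 1 + 5) / 5 = 21/5 = 4.2

Step 2 — sample covariance S[i,j] = (1/(n-1)) · Σ_k (x_{k,i} - mean_i) · (x_{k,j} - mean_j), with n-1 = 4.
  S[X_1,X_1] = ((0.8)·(0.8) + (1.8)·(1.8) + (-3.2)·(-3.2) + (-1.2)·(-1.2) + (1.8)·(1.8)) / 4 = 18.8/4 = 4.7
  S[X_1,X_2] = ((0.8)·(0.8) + (1.8)·(-1.2) + (-3.2)·(-3.2) + (-1.2)·(2.8) + (1.8)·(0.8)) / 4 = 6.8/4 = 1.7
  S[X_1,X_3] = ((0.8)·(2.8) + (1.8)·(0.8) + (-3.2)·(-1.2) + (-1.2)·(-3.2) + (1.8)·(0.8)) / 4 = 12.8/4 = 3.2
  S[X_2,X_2] = ((0.8)·(0.8) + (-1.2)·(-1.2) + (-3.2)·(-3.2) + (2.8)·(2.8) + (0.8)·(0.8)) / 4 = 20.8/4 = 5.2
  S[X_2,X_3] = ((0.8)·(2.8) + (-1.2)·(0.8) + (-3.2)·(-1.2) + (2.8)·(-3.2) + (0.8)·(0.8)) / 4 = -3.2/4 = -0.8
  S[X_3,X_3] = ((2.8)·(2.8) + (0.8)·(0.8) + (-1.2)·(-1.2) + (-3.2)·(-3.2) + (0.8)·(0.8)) / 4 = 20.8/4 = 5.2

S is symmetric (S[j,i] = S[i,j]). Assembling:

S = [[4.7, 1.7, 3.2],
 [1.7, 5.2, -0.8],
 [3.2, -0.8, 5.2]]


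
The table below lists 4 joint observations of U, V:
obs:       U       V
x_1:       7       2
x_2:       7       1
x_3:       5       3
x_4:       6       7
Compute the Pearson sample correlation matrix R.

Step 1 — column means:
  mean(U) = (7 + 7 + 5 + 6) / 4 = 25/4 = 6.25
  mean(V) = (2 + 1 + 3 + 7) / 4 = 13/4 = 3.25

Step 2 — sample variances and covariances s[i,j] = (1/(n-1)) · Σ_k (x_{k,i} - mean_i) · (x_{k,j} - mean_j), with n-1 = 3:
  s[U,U] = ((0.75)·(0.75) + (0.75)·(0.75) + (-1.25)·(-1.25) + (-0.25)·(-0.25)) / 3 = 2.75/3 = 0.9167
  s[U,V] = ((0.75)·(-1.25) + (0.75)·(-2.25) + (-1.25)·(-0.25) + (-0.25)·(3.75)) / 3 = -3.25/3 = -1.0833
  s[V,V] = ((-1.25)·(-1.25) + (-2.25)·(-2.25) + (-0.25)·(-0.25) + (3.75)·(3.75)) / 3 = 20.75/3 = 6.9167
  Sample standard deviations s_i = √(s[i,i]):
  s(U) = √(0.9167) = 0.9574
  s(V) = √(6.9167) = 2.63

Step 3 — r_{ij} = s_{ij} / (s_i · s_j):
  r[U,U] = 1 (diagonal).
  r[U,V] = -1.0833 / (0.9574 · 2.63) = -1.0833 / 2.518 = -0.4302
  r[V,V] = 1 (diagonal).

R is symmetric with unit diagonal. Assembling:

R = [[1, -0.4302],
 [-0.4302, 1]]


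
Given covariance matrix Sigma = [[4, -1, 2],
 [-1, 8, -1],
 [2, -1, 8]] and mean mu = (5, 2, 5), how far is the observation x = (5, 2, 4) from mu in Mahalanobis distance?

Step 1 — centre the observation: (x - mu) = (0, 0, -1).

Step 2 — invert Sigma (cofactor / det for 3×3, or solve directly):
  Sigma^{-1} = [[0.2917, 0.0278, -0.0694],
 [0.0278, 0.1296, 0.0093],
 [-0.0694, 0.0093, 0.1435]].

Step 3 — form the quadratic (x - mu)^T · Sigma^{-1} · (x - mu):
  Sigma^{-1} · (x - mu) = (0.0694, -0.0093, -0.1435).
  (x - mu)^T · [Sigma^{-1} · (x - mu)] = (0)·(0.0694) + (0)·(-0.0093) + (-1)·(-0.1435) = 0.1435.

Step 4 — take square root: d = √(0.1435) ≈ 0.3788.

d(x, mu) = √(0.1435) ≈ 0.3788


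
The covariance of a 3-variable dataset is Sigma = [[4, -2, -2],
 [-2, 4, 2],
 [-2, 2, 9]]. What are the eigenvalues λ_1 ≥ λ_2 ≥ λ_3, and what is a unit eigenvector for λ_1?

Step 1 — characteristic polynomial p(λ) = det(λI - Sigma) = λ³ - tr·λ² + c_1·λ - det, where tr = trace, c_1 = sum of the principal 2×2 minors, det = det(Sigma):
  tr = 4 + 4 + 9 = 17,
  c_1 = (4·4 - (-2)²) + (4·9 - (-2)²) + (4·9 - (2)²) = 12 + 32 + 32 = 76,
  det = 4·(4·9 - (2)²) - (-2)·((-2)·9 - (2)·(-2)) + (-2)·((-2)·(2) - 4·(-2)) = 4·(32) - (-2)·(-14) + (-2)·(4) = 92.
  So p(λ) = λ³ - 17λ² + 76λ - 92.
Step 2 — look for an integer root (rational root theorem: any rational root is an integer divisor of 92). Testing λ = 2:
  p(2) = 8 - 68 + 152 - 92 = 0  ✓
  Dividing out (λ - 2): p(λ) = (λ - 2)(λ² - 15λ + 46).
Step 3 — remaining eigenvalues from the quadratic λ² - 15λ + 46 = 0:
  Δ = 15² - 4·46 = 225 - 184 = 41,  λ = (15 ± √41)/2 = (15 ± 6.4031)/2 ≈ 10.7016 or 4.2984.
  Sorted: λ_1 = 10.7016,  λ_2 = 4.2984,  λ_3 = 2  (check: sum = 17 = tr ✓).

Step 4 — unit eigenvector for λ_1 ≈ 10.7016: v spans the null space of (Sigma - λ_1 I), whose rows are
  r_1 = (-6.7016, -2, -2),  r_2 = (-2, -6.7016, 2),  r_3 = (-2, 2, -1.7016).
  v is orthogonal to every row, so take v ∝ r_1 × r_2 = ((-2)·(2) - (-2)·(-6.7016), (-2)·(-2) - (-6.7016)·(2), (-6.7016)·(-6.7016) - (-2)·(-2)) ≈ (-17.4031, 17.4031, 40.9109).
  Rescale (multiply by -1 so the first nonzero entry is positive): u = (17.4031, -17.4031, -40.9109).
  ||u|| = √((17.4031)² + (-17.4031)² + (-40.9109)²) = √(2279.4421) ≈ 47.7435,  v_1 = u/||u|| ≈ (0.3645, -0.3645, -0.8569) (||v_1|| = 1).

λ_1 = 10.7016,  λ_2 = 4.2984,  λ_3 = 2;  v_1 ≈ (0.3645, -0.3645, -0.8569)


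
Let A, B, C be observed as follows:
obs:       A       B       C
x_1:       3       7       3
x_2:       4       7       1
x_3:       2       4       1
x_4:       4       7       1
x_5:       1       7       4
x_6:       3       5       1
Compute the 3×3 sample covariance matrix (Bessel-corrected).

Step 1 — column means:
  mean(A) = (3 + 4 + 2 + 4 + 1 + 3) / 6 = 17/6 = 2.8333
  mean(B) = (7 + 7 + 4 + 7 + 7 + 5) / 6 = 37/6 = 6.1667
  mean(C) = (3 + 1 + 1 + 1 + 4 + 1) / 6 = 11/6 = 1.8333

Step 2 — sample covariance S[i,j] = (1/(n-1)) · Σ_k (x_{k,i} - mean_i) · (x_{k,j} - mean_j), with n-1 = 5.
  S[A,A] = ((0.1667)·(0.1667) + (1.1667)·(1.1667) + (-0.8333)·(-0.8333) + (1.1667)·(1.1667) + (-1.8333)·(-1.8333) + (0.1667)·(0.1667)) / 5 = 6.8333/5 = 1.3667
  S[A,B] = ((0.1667)·(0.8333) + (1.1667)·(0.8333) + (-0.8333)·(-2.1667) + (1.1667)·(0.8333) + (-1.8333)·(0.8333) + (0.1667)·(-1.1667)) / 5 = 2.1667/5 = 0.4333
  S[A,C] = ((0.1667)·(1.1667) + (1.1667)·(-0.8333) + (-0.8333)·(-0.8333) + (1.1667)·(-0.8333) + (-1.8333)·(2.1667) + (0.1667)·(-0.8333)) / 5 = -5.1667/5 = -1.0333
  S[B,B] = ((0.8333)·(0.8333) + (0.8333)·(0.8333) + (-2.1667)·(-2.1667) + (0.8333)·(0.8333) + (0.8333)·(0.8333) + (-1.1667)·(-1.1667)) / 5 = 8.8333/5 = 1.7667
  S[B,C] = ((0.8333)·(1.1667) + (0.8333)·(-0.8333) + (-2.1667)·(-0.8333) + (0.8333)·(-0.8333) + (0.8333)·(2.1667) + (-1.1667)·(-0.8333)) / 5 = 4.1667/5 = 0.8333
  S[C,C] = ((1.1667)·(1.1667) + (-0.8333)·(-0.8333) + (-0.8333)·(-0.8333) + (-0.8333)·(-0.8333) + (2.1667)·(2.1667) + (-0.8333)·(-0.8333)) / 5 = 8.8333/5 = 1.7667

S is symmetric (S[j,i] = S[i,j]). Assembling:

S = [[1.3667, 0.4333, -1.0333],
 [0.4333, 1.7667, 0.8333],
 [-1.0333, 0.8333, 1.7667]]


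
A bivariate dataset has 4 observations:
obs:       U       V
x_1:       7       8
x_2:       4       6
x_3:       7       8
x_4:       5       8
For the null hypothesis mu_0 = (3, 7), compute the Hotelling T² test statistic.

Step 1 — sample mean vector:
  mean(U) = (7 + 4 + 7 + 5) / 4 = 23/4 = 5.75
  mean(V) = (8 + 6 + 8 + 8) / 4 = 30/4 = 7.5
  x̄ = (5.75, 7.5),  deviation x̄ - mu_0 = (5.75, 7.5) - (3, 7) = (2.75, 0.5).

Step 2 — sample covariance matrix, S[i,j] = (1/(n-1)) · Σ_k (x_{k,i} - mean_i) · (x_{k,j} - mean_j), divisor n-1 = 3:
  S[U,U] = ((1.25)·(1.25) + (-1.75)·(-1.75) + (1.25)·(1.25) + (-0.75)·(-0.75)) / 3 = 6.75/3 = 2.25
  S[U,V] = ((1.25)·(0.5) + (-1.75)·(-1.5) + (1.25)·(0.5) + (-0.75)·(0.5)) / 3 = 3.5/3 = 1.1667
  S[V,V] = ((0.5)·(0.5) + (-1.5)·(-1.5) + (0.5)·(0.5) + (0.5)·(0.5)) / 3 = 3/3 = 1
  S = [[2.25, 1.1667],
 [1.1667, 1]].

Step 3 — invert S. det(S) = 2.25·1 - (1.1667)² = 0.8889.
  S^{-1} = (1/det) · [[d, -b], [-b, a]] = [[1.125, -1.3125],
 [-1.3125, 2.5312]].

Step 4 — quadratic form (x̄ - mu_0)^T · S^{-1} · (x̄ - mu_0):
  S^{-1} · (x̄ - mu_0) = (2.4375, -2.3437),
  (x̄ - mu_0)^T · [...] = (2.75)·(2.4375) + (0.5)·(-2.3437) = 5.5312.

Step 5 — scale by n: T² = 4 · 5.5312 = 22.125.

T² ≈ 22.125


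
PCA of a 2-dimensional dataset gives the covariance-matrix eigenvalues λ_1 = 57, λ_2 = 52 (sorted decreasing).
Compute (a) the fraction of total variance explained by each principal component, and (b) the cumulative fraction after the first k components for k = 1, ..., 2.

Step 1 — total variance = trace(Sigma) = Σ λ_i = 57 + 52 = 109.

Step 2 — fraction explained by component i = λ_i / Σ λ:
  PC1: 57/109 = 0.5229
  PC2: 52/109 = 0.4771

Step 3 — cumulative fraction after k components = (λ_1 + ... + λ_k) / Σ λ:
  k = 1: 57/109 = 0.5229
  k = 2: (57 + 52)/109 = 109/109 = 1

Summary (fraction, with percent):

explained: PC1 0.5229 (52.29%), PC2 0.4771 (47.71%);  cumulative: 0.5229, 1


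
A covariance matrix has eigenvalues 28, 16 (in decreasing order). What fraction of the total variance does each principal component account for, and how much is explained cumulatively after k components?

Step 1 — total variance = trace(Sigma) = Σ λ_i = 28 + 16 = 44.

Step 2 — fraction explained by component i = λ_i / Σ λ:
  PC1: 28/44 = 0.6364
  PC2: 16/44 = 0.3636

Step 3 — cumulative fraction after k components = (λ_1 + ... + λ_k) / Σ λ:
  k = 1: 28/44 = 0.6364
  k = 2: (28 + 16)/44 = 44/44 = 1

Summary (fraction, with percent):

explained: PC1 0.6364 (63.64%), PC2 0.3636 (36.36%);  cumulative: 0.6364, 1


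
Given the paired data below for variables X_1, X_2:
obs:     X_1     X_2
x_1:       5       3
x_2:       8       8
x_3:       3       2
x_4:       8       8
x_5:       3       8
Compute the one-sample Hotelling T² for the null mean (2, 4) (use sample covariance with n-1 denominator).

Step 1 — sample mean vector:
  mean(X_1) = (5 + 8 + 3 + 8 + 3) / 5 = 27/5 = 5.4
  mean(X_2) = (3 + 8 + 2 + 8 + 8) / 5 = 29/5 = 5.8
  x̄ = (5.4, 5.8),  deviation x̄ - mu_0 = (5.4, 5.8) - (2, 4) = (3.4, 1.8).

Step 2 — sample covariance matrix, S[i,j] = (1/(n-1)) · Σ_k (x_{k,i} - mean_i) · (x_{k,j} - mean_j), divisor n-1 = 4:
  S[X_1,X_1] = ((-0.4)·(-0.4) + (2.6)·(2.6) + (-2.4)·(-2.4) + (2.6)·(2.6) + (-2.4)·(-2.4)) / 4 = 25.2/4 = 6.3
  S[X_1,X_2] = ((-0.4)·(-2.8) + (2.6)·(2.2) + (-2.4)·(-3.8) + (2.6)·(2.2) + (-2.4)·(2.2)) / 4 = 16.4/4 = 4.1
  S[X_2,X_2] = ((-2.8)·(-2.8) + (2.2)·(2.2) + (-3.8)·(-3.8) + (2.2)·(2.2) + (2.2)·(2.2)) / 4 = 36.8/4 = 9.2
  S = [[6.3, 4.1],
 [4.1, 9.2]].

Step 3 — invert S. det(S) = 6.3·9.2 - (4.1)² = 41.15.
  S^{-1} = (1/det) · [[d, -b], [-b, a]] = [[0.2236, -0.0996],
 [-0.0996, 0.1531]].

Step 4 — quadratic form (x̄ - mu_0)^T · S^{-1} · (x̄ - mu_0):
  S^{-1} · (x̄ - mu_0) = (0.5808, -0.0632),
  (x̄ - mu_0)^T · [...] = (3.4)·(0.5808) + (1.8)·(-0.0632) = 1.861.

Step 5 — scale by n: T² = 5 · 1.861 = 9.305.

T² ≈ 9.305


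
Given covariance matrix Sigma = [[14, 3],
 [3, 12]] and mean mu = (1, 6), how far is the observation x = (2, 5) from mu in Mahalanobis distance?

Step 1 — centre the observation: (x - mu) = (1, -1).

Step 2 — invert Sigma. det(Sigma) = 14·12 - (3)² = 159.
  Sigma^{-1} = (1/det) · [[d, -b], [-b, a]] = [[0.0755, -0.0189],
 [-0.0189, 0.0881]].

Step 3 — form the quadratic (x - mu)^T · Sigma^{-1} · (x - mu):
  Sigma^{-1} · (x - mu) = (0.0943, -0.1069).
  (x - mu)^T · [Sigma^{-1} · (x - mu)] = (1)·(0.0943) + (-1)·(-0.1069) = 0.2013.

Step 4 — take square root: d = √(0.2013) ≈ 0.4486.

d(x, mu) = √(0.2013) ≈ 0.4486


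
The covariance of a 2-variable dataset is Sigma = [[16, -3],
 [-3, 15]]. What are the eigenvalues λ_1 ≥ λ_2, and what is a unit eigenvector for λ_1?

Step 1 — characteristic polynomial of 2×2 Sigma:
  det(Sigma - λI) = λ² - trace · λ + det = 0.
  trace = 16 + 15 = 31, det = 16·15 - (-3)² = 231.
Step 2 — discriminant:
  Δ = trace² - 4·det = 961 - 924 = 37.
Step 3 — eigenvalues:
  λ = (trace ± √Δ)/2 = (31 ± 6.0828)/2,
  λ_1 = 18.5414,  λ_2 = 12.4586.

Step 4 — unit eigenvector for λ_1: solve (Sigma - λ_1 I)v = 0. First row:
  (16 - 18.5414)·v_x + (-3)·v_y = 0, i.e. (-2.5414)·v_x + (-3)·v_y = 0,
  so v ∝ (b, λ_1 - a) = (-3, 2.5414); multiply by -1 so the first entry is positive: u = (3, -2.5414).
  ||u|| = √((3)² + (-2.5414)²) = √(15.4586) ≈ 3.9317,
  v_1 = u/||u|| ≈ (0.763, -0.6464) (||v_1|| = 1).

λ_1 = 18.5414,  λ_2 = 12.4586;  v_1 ≈ (0.763, -0.6464)


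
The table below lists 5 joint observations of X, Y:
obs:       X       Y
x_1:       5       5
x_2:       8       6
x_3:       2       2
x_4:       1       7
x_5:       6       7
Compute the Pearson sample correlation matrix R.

Step 1 — column means:
  mean(X) = (5 + 8 + 2 + 1 + 6) / 5 = 22/5 = 4.4
  mean(Y) = (5 + 6 + 2 + 7 + 7) / 5 = 27/5 = 5.4

Step 2 — sample variances and covariances s[i,j] = (1/(n-1)) · Σ_k (x_{k,i} - mean_i) · (x_{k,j} - mean_j), with n-1 = 4:
  s[X,X] = ((0.6)·(0.6) + (3.6)·(3.6) + (-2.4)·(-2.4) + (-3.4)·(-3.4) + (1.6)·(1.6)) / 4 = 33.2/4 = 8.3
  s[X,Y] = ((0.6)·(-0.4) + (3.6)·(0.6) + (-2.4)·(-3.4) + (-3.4)·(1.6) + (1.6)·(1.6)) / 4 = 7.2/4 = 1.8
  s[Y,Y] = ((-0.4)·(-0.4) + (0.6)·(0.6) + (-3.4)·(-3.4) + (1.6)·(1.6) + (1.6)·(1.6)) / 4 = 17.2/4 = 4.3
  Sample standard deviations s_i = √(s[i,i]):
  s(X) = √(8.3) = 2.881
  s(Y) = √(4.3) = 2.0736

Step 3 — r_{ij} = s_{ij} / (s_i · s_j):
  r[X,X] = 1 (diagonal).
  r[X,Y] = 1.8 / (2.881 · 2.0736) = 1.8 / 5.9741 = 0.3013
  r[Y,Y] = 1 (diagonal).

R is symmetric with unit diagonal. Assembling:

R = [[1, 0.3013],
 [0.3013, 1]]


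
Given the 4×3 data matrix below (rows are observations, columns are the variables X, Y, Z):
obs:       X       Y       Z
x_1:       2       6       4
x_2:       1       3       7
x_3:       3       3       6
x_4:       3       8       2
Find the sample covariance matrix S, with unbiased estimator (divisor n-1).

Step 1 — column means:
  mean(X) = (2 + 1 + 3 + 3) / 4 = 9/4 = 2.25
  mean(Y) = (6 + 3 + 3 + 8) / 4 = 20/4 = 5
  mean(Z) = (4 + 7 + 6 + 2) / 4 = 19/4 = 4.75

Step 2 — sample covariance S[i,j] = (1/(n-1)) · Σ_k (x_{k,i} - mean_i) · (x_{k,j} - mean_j), with n-1 = 3.
  S[X,X] = ((-0.25)·(-0.25) + (-1.25)·(-1.25) + (0.75)·(0.75) + (0.75)·(0.75)) / 3 = 2.75/3 = 0.9167
  S[X,Y] = ((-0.25)·(1) + (-1.25)·(-2) + (0.75)·(-2) + (0.75)·(3)) / 3 = 3/3 = 1
  S[X,Z] = ((-0.25)·(-0.75) + (-1.25)·(2.25) + (0.75)·(1.25) + (0.75)·(-2.75)) / 3 = -3.75/3 = -1.25
  S[Y,Y] = ((1)·(1) + (-2)·(-2) + (-2)·(-2) + (3)·(3)) / 3 = 18/3 = 6
  S[Y,Z] = ((1)·(-0.75) + (-2)·(2.25) + (-2)·(1.25) + (3)·(-2.75)) / 3 = -16/3 = -5.3333
  S[Z,Z] = ((-0.75)·(-0.75) + (2.25)·(2.25) + (1.25)·(1.25) + (-2.75)·(-2.75)) / 3 = 14.75/3 = 4.9167

S is symmetric (S[j,i] = S[i,j]). Assembling:

S = [[0.9167, 1, -1.25],
 [1, 6, -5.3333],
 [-1.25, -5.3333, 4.9167]]


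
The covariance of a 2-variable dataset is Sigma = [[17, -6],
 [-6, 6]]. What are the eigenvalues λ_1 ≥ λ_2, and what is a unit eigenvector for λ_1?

Step 1 — characteristic polynomial of 2×2 Sigma:
  det(Sigma - λI) = λ² - trace · λ + det = 0.
  trace = 17 + 6 = 23, det = 17·6 - (-6)² = 66.
Step 2 — discriminant:
  Δ = trace² - 4·det = 529 - 264 = 265.
Step 3 — eigenvalues:
  λ = (trace ± √Δ)/2 = (23 ± 16.2788)/2,
  λ_1 = 19.6394,  λ_2 = 3.3606.

Step 4 — unit eigenvector for λ_1: solve (Sigma - λ_1 I)v = 0. First row:
  (17 - 19.6394)·v_x + (-6)·v_y = 0, i.e. (-2.6394)·v_x + (-6)·v_y = 0,
  so v ∝ (b, λ_1 - a) = (-6, 2.6394); multiply by -1 so the first entry is positive: u = (6, -2.6394).
  ||u|| = √((6)² + (-2.6394)²) = √(42.9665) ≈ 6.5549,
  v_1 = u/||u|| ≈ (0.9153, -0.4027) (||v_1|| = 1).

λ_1 = 19.6394,  λ_2 = 3.3606;  v_1 ≈ (0.9153, -0.4027)


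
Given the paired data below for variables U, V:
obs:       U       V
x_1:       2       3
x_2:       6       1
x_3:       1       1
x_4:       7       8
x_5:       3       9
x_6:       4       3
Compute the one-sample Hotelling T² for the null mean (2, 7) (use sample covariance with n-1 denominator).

Step 1 — sample mean vector:
  mean(U) = (2 + 6 + 1 + 7 + 3 + 4) / 6 = 23/6 = 3.8333
  mean(V) = (3 + 1 + 1 + 8 + 9 + 3) / 6 = 25/6 = 4.1667
  x̄ = (3.8333, 4.1667),  deviation x̄ - mu_0 = (3.8333, 4.1667) - (2, 7) = (1.8333, -2.8333).

Step 2 — sample covariance matrix, S[i,j] = (1/(n-1)) · Σ_k (x_{k,i} - mean_i) · (x_{k,j} - mean_j), divisor n-1 = 5:
  S[U,U] = ((-1.8333)·(-1.8333) + (2.1667)·(2.1667) + (-2.8333)·(-2.8333) + (3.1667)·(3.1667) + (-0.8333)·(-0.8333) + (0.1667)·(0.1667)) / 5 = 26.8333/5 = 5.3667
  S[U,V] = ((-1.8333)·(-1.1667) + (2.1667)·(-3.1667) + (-2.8333)·(-3.1667) + (3.1667)·(3.8333) + (-0.8333)·(4.8333) + (0.1667)·(-1.1667)) / 5 = 12.1667/5 = 2.4333
  S[V,V] = ((-1.1667)·(-1.1667) + (-3.1667)·(-3.1667) + (-3.1667)·(-3.1667) + (3.8333)·(3.8333) + (4.8333)·(4.8333) + (-1.1667)·(-1.1667)) / 5 = 60.8333/5 = 12.1667
  S = [[5.3667, 2.4333],
 [2.4333, 12.1667]].

Step 3 — invert S. det(S) = 5.3667·12.1667 - (2.4333)² = 59.3733.
  S^{-1} = (1/det) · [[d, -b], [-b, a]] = [[0.2049, -0.041],
 [-0.041, 0.0904]].

Step 4 — quadratic form (x̄ - mu_0)^T · S^{-1} · (x̄ - mu_0):
  S^{-1} · (x̄ - mu_0) = (0.4918, -0.3312),
  (x̄ - mu_0)^T · [...] = (1.8333)·(0.4918) + (-2.8333)·(-0.3312) = 1.8401.

Step 5 — scale by n: T² = 6 · 1.8401 = 11.0409.

T² ≈ 11.0409


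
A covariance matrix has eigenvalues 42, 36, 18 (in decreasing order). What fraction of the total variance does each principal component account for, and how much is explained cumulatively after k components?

Step 1 — total variance = trace(Sigma) = Σ λ_i = 42 + 36 + 18 = 96.

Step 2 — fraction explained by component i = λ_i / Σ λ:
  PC1: 42/96 = 0.4375
  PC2: 36/96 = 0.375
  PC3: 18/96 = 0.1875

Step 3 — cumulative fraction after k components = (λ_1 + ... + λ_k) / Σ λ:
  k = 1: 42/96 = 0.4375
  k = 2: (42 + 36)/96 = 78/96 = 0.8125
  k = 3: (42 + 36 + 18)/96 = 96/96 = 1

Summary (fraction, with percent):

explained: PC1 0.4375 (43.75%), PC2 0.375 (37.5%), PC3 0.1875 (18.75%);  cumulative: 0.4375, 0.8125, 1


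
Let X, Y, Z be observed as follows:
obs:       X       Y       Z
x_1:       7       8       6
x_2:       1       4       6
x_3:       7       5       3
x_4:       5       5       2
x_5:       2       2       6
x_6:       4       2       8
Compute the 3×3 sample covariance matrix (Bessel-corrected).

Step 1 — column means:
  mean(X) = (7 + 1 + 7 + 5 + 2 + 4) / 6 = 26/6 = 4.3333
  mean(Y) = (8 + 4 + 5 + 5 + 2 + 2) / 6 = 26/6 = 4.3333
  mean(Z) = (6 + 6 + 3 + 2 + 6 + 8) / 6 = 31/6 = 5.1667

Step 2 — sample covariance S[i,j] = (1/(n-1)) · Σ_k (x_{k,i} - mean_i) · (x_{k,j} - mean_j), with n-1 = 5.
  S[X,X] = ((2.6667)·(2.6667) + (-3.3333)·(-3.3333) + (2.6667)·(2.6667) + (0.6667)·(0.6667) + (-2.3333)·(-2.3333) + (-0.3333)·(-0.3333)) / 5 = 31.3333/5 = 6.2667
  S[X,Y] = ((2.6667)·(3.6667) + (-3.3333)·(-0.3333) + (2.6667)·(0.6667) + (0.6667)·(0.6667) + (-2.3333)·(-2.3333) + (-0.3333)·(-2.3333)) / 5 = 19.3333/5 = 3.8667
  S[X,Z] = ((2.6667)·(0.8333) + (-3.3333)·(0.8333) + (2.6667)·(-2.1667) + (0.6667)·(-3.1667) + (-2.3333)·(0.8333) + (-0.3333)·(2.8333)) / 5 = -11.3333/5 = -2.2667
  S[Y,Y] = ((3.6667)·(3.6667) + (-0.3333)·(-0.3333) + (0.6667)·(0.6667) + (0.6667)·(0.6667) + (-2.3333)·(-2.3333) + (-2.3333)·(-2.3333)) / 5 = 25.3333/5 = 5.0667
  S[Y,Z] = ((3.6667)·(0.8333) + (-0.3333)·(0.8333) + (0.6667)·(-2.1667) + (0.6667)·(-3.1667) + (-2.3333)·(0.8333) + (-2.3333)·(2.8333)) / 5 = -9.3333/5 = -1.8667
  S[Z,Z] = ((0.8333)·(0.8333) + (0.8333)·(0.8333) + (-2.1667)·(-2.1667) + (-3.1667)·(-3.1667) + (0.8333)·(0.8333) + (2.8333)·(2.8333)) / 5 = 24.8333/5 = 4.9667

S is symmetric (S[j,i] = S[i,j]). Assembling:

S = [[6.2667, 3.8667, -2.2667],
 [3.8667, 5.0667, -1.8667],
 [-2.2667, -1.8667, 4.9667]]


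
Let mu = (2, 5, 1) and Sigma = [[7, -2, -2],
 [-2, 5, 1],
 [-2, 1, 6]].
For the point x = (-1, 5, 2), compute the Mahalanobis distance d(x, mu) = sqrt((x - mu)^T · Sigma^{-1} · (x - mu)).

Step 1 — centre the observation: (x - mu) = (-3, 0, 1).

Step 2 — invert Sigma (cofactor / det for 3×3, or solve directly):
  Sigma^{-1} = [[0.1737, 0.0599, 0.0479],
 [0.0599, 0.2275, -0.018],
 [0.0479, -0.018, 0.1856]].

Step 3 — form the quadratic (x - mu)^T · Sigma^{-1} · (x - mu):
  Sigma^{-1} · (x - mu) = (-0.4731, -0.1976, 0.0419).
  (x - mu)^T · [Sigma^{-1} · (x - mu)] = (-3)·(-0.4731) + (0)·(-0.1976) + (1)·(0.0419) = 1.4611.

Step 4 — take square root: d = √(1.4611) ≈ 1.2088.

d(x, mu) = √(1.4611) ≈ 1.2088


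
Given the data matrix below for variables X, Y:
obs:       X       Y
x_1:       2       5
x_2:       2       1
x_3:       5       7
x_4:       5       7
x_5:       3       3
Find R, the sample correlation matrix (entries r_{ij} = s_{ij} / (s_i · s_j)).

Step 1 — column means:
  mean(X) = (2 + 2 + 5 + 5 + 3) / 5 = 17/5 = 3.4
  mean(Y) = (5 + 1 + 7 + 7 + 3) / 5 = 23/5 = 4.6

Step 2 — sample variances and covariances s[i,j] = (1/(n-1)) · Σ_k (x_{k,i} - mean_i) · (x_{k,j} - mean_j), with n-1 = 4:
  s[X,X] = ((-1.4)·(-1.4) + (-1.4)·(-1.4) + (1.6)·(1.6) + (1.6)·(1.6) + (-0.4)·(-0.4)) / 4 = 9.2/4 = 2.3
  s[X,Y] = ((-1.4)·(0.4) + (-1.4)·(-3.6) + (1.6)·(2.4) + (1.6)·(2.4) + (-0.4)·(-1.6)) / 4 = 12.8/4 = 3.2
  s[Y,Y] = ((0.4)·(0.4) + (-3.6)·(-3.6) + (2.4)·(2.4) + (2.4)·(2.4) + (-1.6)·(-1.6)) / 4 = 27.2/4 = 6.8
  Sample standard deviations s_i = √(s[i,i]):
  s(X) = √(2.3) = 1.5166
  s(Y) = √(6.8) = 2.6077

Step 3 — r_{ij} = s_{ij} / (s_i · s_j):
  r[X,X] = 1 (diagonal).
  r[X,Y] = 3.2 / (1.5166 · 2.6077) = 3.2 / 3.9547 = 0.8092
  r[Y,Y] = 1 (diagonal).

R is symmetric with unit diagonal. Assembling:

R = [[1, 0.8092],
 [0.8092, 1]]


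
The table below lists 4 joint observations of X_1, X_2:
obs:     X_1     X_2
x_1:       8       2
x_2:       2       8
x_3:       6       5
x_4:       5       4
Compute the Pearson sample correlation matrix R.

Step 1 — column means:
  mean(X_1) = (8 + 2 + 6 + 5) / 4 = 21/4 = 5.25
  mean(X_2) = (2 + 8 + 5 + 4) / 4 = 19/4 = 4.75

Step 2 — sample variances and covariances s[i,j] = (1/(n-1)) · Σ_k (x_{k,i} - mean_i) · (x_{k,j} - mean_j), with n-1 = 3:
  s[X_1,X_1] = ((2.75)·(2.75) + (-3.25)·(-3.25) + (0.75)·(0.75) + (-0.25)·(-0.25)) / 3 = 18.75/3 = 6.25
  s[X_1,X_2] = ((2.75)·(-2.75) + (-3.25)·(3.25) + (0.75)·(0.25) + (-0.25)·(-0.75)) / 3 = -17.75/3 = -5.9167
  s[X_2,X_2] = ((-2.75)·(-2.75) + (3.25)·(3.25) + (0.25)·(0.25) + (-0.75)·(-0.75)) / 3 = 18.75/3 = 6.25
  Sample standard deviations s_i = √(s[i,i]):
  s(X_1) = √(6.25) = 2.5
  s(X_2) = √(6.25) = 2.5

Step 3 — r_{ij} = s_{ij} / (s_i · s_j):
  r[X_1,X_1] = 1 (diagonal).
  r[X_1,X_2] = -5.9167 / (2.5 · 2.5) = -5.9167 / 6.25 = -0.9467
  r[X_2,X_2] = 1 (diagonal).

R is symmetric with unit diagonal. Assembling:

R = [[1, -0.9467],
 [-0.9467, 1]]
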